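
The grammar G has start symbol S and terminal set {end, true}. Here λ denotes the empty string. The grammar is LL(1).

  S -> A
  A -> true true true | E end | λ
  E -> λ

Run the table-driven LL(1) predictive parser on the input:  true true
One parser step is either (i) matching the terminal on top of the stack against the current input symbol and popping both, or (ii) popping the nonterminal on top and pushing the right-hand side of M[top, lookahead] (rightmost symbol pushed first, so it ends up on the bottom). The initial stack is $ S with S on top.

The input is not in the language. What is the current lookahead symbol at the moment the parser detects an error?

$

step 1: stack=$ S  input=true true $  — expand S -> A
step 2: stack=$ A  input=true true $  — expand A -> true true true
step 3: stack=$ true true true  input=true true $  — match true
step 4: stack=$ true true  input=true $  — match true
step 5: stack=$ true  input=$  — error: top is terminal true but lookahead is $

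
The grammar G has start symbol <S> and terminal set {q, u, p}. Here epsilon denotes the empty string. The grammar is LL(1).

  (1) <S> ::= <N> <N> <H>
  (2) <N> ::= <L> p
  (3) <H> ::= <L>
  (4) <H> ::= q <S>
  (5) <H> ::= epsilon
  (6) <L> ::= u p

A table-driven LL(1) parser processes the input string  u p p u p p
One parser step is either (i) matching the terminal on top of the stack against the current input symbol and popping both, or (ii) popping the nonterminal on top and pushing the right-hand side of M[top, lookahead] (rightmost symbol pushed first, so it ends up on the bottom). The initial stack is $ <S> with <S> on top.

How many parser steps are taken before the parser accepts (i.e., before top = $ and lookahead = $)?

step 1: stack=$ <S>  input=u p p u p p $  — expand <S> ::= <N> <N> <H>
step 2: stack=$ <H> <N> <N>  input=u p p u p p $  — expand <N> ::= <L> p
step 3: stack=$ <H> <N> p <L>  input=u p p u p p $  — expand <L> ::= u p
step 4: stack=$ <H> <N> p p u  input=u p p u p p $  — match u
step 5: stack=$ <H> <N> p p  input=p p u p p $  — match p
step 6: stack=$ <H> <N> p  input=p u p p $  — match p
step 7: stack=$ <H> <N>  input=u p p $  — expand <N> ::= <L> p
step 8: stack=$ <H> p <L>  input=u p p $  — expand <L> ::= u p
step 9: stack=$ <H> p p u  input=u p p $  — match u
step 10: stack=$ <H> p p  input=p p $  — match p
step 11: stack=$ <H> p  input=p $  — match p
step 12: stack=$ <H>  input=$  — expand <H> ::= epsilon
Accept reached after 12 steps.

12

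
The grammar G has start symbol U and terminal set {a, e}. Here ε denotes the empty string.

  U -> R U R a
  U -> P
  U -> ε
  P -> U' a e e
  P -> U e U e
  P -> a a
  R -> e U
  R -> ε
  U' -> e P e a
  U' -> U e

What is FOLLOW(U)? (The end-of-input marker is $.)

FIRST(R) = {ε, e}
FIRST(U) = {ε, a, e}  (via R U R a, P)
FIRST(U') = {a, e}  (via U e)
FIRST(P) = {a, e}  (via U' a e e, U e U e)
FOLLOW(U) includes $ since U is the start symbol.
FOLLOW(R): in U->R U R a (occurrence 1), R is followed by U R a with FIRST {a, e}; in U->R U R a (occurrence 2), R is followed by a with FIRST {a}. Thus FOLLOW(R) = {a, e}.
FOLLOW(U): in U->R U R a, U is followed by R a with FIRST {a, e}; in P->U e U e (occurrence 1), U is followed by e U e with FIRST {e}; in P->U e U e (occurrence 2), U is followed by e with FIRST {e}; in R->e U, the suffix after U is empty, so FOLLOW(U) ⊇ FOLLOW(R) = {a, e}; in U'->U e, U is followed by e with FIRST {e}. Thus FOLLOW(U) = {$, a, e}.
FOLLOW(P): in U->P, the suffix after P is empty, so FOLLOW(P) ⊇ FOLLOW(U) = {$, a, e}; in U'->e P e a, P is followed by e a with FIRST {e}. Thus FOLLOW(P) = {$, a, e}.
FOLLOW(U'): in P->U' a e e, U' is followed by a e e with FIRST {a}. Thus FOLLOW(U') = {a}.

{$, a, e}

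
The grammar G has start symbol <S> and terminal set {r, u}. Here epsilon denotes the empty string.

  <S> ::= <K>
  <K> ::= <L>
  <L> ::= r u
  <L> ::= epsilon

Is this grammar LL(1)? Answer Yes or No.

Yes

FIRST(<S>) = {epsilon, r}
FIRST(<K>) = {epsilon, r}
FIRST(<L>) = {epsilon, r}
FOLLOW(<S>) = {$}
FOLLOW(<K>) = {$}
FOLLOW(<L>) = {$}
Each cell of M receives at most one production.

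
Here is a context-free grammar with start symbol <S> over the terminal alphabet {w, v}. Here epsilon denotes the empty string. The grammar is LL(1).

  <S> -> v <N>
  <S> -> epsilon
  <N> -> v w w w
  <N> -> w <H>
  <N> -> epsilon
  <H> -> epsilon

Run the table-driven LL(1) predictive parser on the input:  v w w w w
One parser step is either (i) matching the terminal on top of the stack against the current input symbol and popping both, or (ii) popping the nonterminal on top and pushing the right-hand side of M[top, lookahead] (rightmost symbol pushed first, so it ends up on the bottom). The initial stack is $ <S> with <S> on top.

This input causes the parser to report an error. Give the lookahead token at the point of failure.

w

     Stack    Input        Action
  1  $ <S>    v w w w w $  expand <S> -> v <N>
  2  $ <N> v  v w w w w $  match v
  3  $ <N>    w w w w $    expand <N> -> w <H>
  4  $ <H> w  w w w w $    match w
  5  $ <H>    w w w $      error: M[<H>, w] is empty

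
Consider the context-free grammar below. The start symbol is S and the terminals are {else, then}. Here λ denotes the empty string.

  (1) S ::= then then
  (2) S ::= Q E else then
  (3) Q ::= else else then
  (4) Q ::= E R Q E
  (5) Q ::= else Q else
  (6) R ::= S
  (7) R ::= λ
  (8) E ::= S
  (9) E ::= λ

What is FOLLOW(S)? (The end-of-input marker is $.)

{$, else, then}

FIRST(S) = {else, then}  (via Q E else then)
FIRST(R) = {λ, else, then}  (via S)
FIRST(E) = {λ, else, then}  (via S)
FIRST(Q) = {else, then}  (via E R Q E)
FOLLOW(S) includes $ since S is the start symbol.
FOLLOW(Q): in S::=Q E else then, Q is followed by E else then with FIRST {else, then}; in Q::=E R Q E, Q is followed by E with FIRST {λ, else, then}; in Q::=E R Q E, the suffix after Q is nullable (adds nothing new); in Q::=else Q else, Q is followed by else with FIRST {else}. Thus FOLLOW(Q) = {else, then}.
FOLLOW(R): in Q::=E R Q E, R is followed by Q E with FIRST {else, then}. Thus FOLLOW(R) = {else, then}.
FOLLOW(E): in S::=Q E else then, E is followed by else then with FIRST {else}; in Q::=E R Q E (occurrence 1), E is followed by R Q E with FIRST {else, then}; in Q::=E R Q E (occurrence 2), the suffix after E is empty, so FOLLOW(E) ⊇ FOLLOW(Q) = {else, then}. Thus FOLLOW(E) = {else, then}.
FOLLOW(S): in R::=S, the suffix after S is empty, so FOLLOW(S) ⊇ FOLLOW(R) = {else, then}; in E::=S, the suffix after S is empty, so FOLLOW(S) ⊇ FOLLOW(E) = {else, then}. Thus FOLLOW(S) = {$, else, then}.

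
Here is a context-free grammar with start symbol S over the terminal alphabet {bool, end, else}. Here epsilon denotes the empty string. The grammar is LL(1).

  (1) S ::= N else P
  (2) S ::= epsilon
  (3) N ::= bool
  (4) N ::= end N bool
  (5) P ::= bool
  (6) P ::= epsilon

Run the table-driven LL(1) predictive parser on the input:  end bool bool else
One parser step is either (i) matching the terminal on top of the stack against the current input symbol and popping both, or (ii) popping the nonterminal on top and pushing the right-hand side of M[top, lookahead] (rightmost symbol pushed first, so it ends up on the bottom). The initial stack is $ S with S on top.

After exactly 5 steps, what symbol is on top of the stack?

bool

     Stack                Input                 Action
  1  $ S                  end bool bool else $  expand S ::= N else P
  2  $ P else N           end bool bool else $  expand N ::= end N bool
  3  $ P else bool N end  end bool bool else $  match end
  4  $ P else bool N      bool bool else $      expand N ::= bool
  5  $ P else bool bool   bool bool else $      match bool
Stack after step 5: $ P else bool (top = bool).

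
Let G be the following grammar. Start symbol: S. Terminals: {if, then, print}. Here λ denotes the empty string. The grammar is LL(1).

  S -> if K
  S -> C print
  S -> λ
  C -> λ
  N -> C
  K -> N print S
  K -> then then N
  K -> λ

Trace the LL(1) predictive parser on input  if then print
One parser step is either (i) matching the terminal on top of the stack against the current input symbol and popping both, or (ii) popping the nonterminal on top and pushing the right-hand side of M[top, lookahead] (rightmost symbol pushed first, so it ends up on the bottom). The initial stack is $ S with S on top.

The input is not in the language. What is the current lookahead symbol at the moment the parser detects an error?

print

step 1: stack=$ S  input=if then print $  — expand S -> if K
step 2: stack=$ K if  input=if then print $  — match if
step 3: stack=$ K  input=then print $  — expand K -> then then N
step 4: stack=$ N then then  input=then print $  — match then
step 5: stack=$ N then  input=print $  — error: top is terminal then but lookahead is print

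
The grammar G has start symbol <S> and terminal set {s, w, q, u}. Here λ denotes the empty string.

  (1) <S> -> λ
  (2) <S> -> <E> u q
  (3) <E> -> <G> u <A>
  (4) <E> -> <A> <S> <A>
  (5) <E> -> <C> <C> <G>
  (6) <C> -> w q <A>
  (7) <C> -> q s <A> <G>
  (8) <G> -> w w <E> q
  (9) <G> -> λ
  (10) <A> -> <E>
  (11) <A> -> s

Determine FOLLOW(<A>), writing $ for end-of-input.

{q, s, u, w}

FIRST(<C>) = {q, w}
FIRST(<G>) = {λ, w}
FIRST(<S>) = {λ, q, s, u, w}  (via <E> u q)
FIRST(<E>) = {q, s, u, w}  (via <G> u <A>, <A> <S> <A>, <C> <C> <G>)
FIRST(<A>) = {q, s, u, w}  (via <E>)
FOLLOW(<S>) includes $ since <S> is the start symbol.
FOLLOW(<S>): in <E>-><A> <S> <A>, <S> is followed by <A> with FIRST {q, s, u, w}. Thus FOLLOW(<S>) = {$, q, s, u, w}.
FOLLOW(<E>): in <S>-><E> u q, <E> is followed by u q with FIRST {u}; in <G>->w w <E> q, <E> is followed by q with FIRST {q}; in <A>-><E>, the suffix after <E> is empty, so FOLLOW(<E>) ⊇ FOLLOW(<A>) = {q, s, u, w}. Thus FOLLOW(<E>) = {q, s, u, w}.
FOLLOW(<C>): in <E>-><C> <C> <G> (occurrence 1), <C> is followed by <C> <G> with FIRST {q, w}; in <E>-><C> <C> <G> (occurrence 2), <C> is followed by <G> with FIRST {λ, w}; in <E>-><C> <C> <G> (occurrence 2), the suffix after <C> is nullable, so FOLLOW(<C>) ⊇ FOLLOW(<E>) = {q, s, u, w}. Thus FOLLOW(<C>) = {q, s, u, w}.
FOLLOW(<G>): in <E>-><G> u <A>, <G> is followed by u <A> with FIRST {u}; in <E>-><C> <C> <G>, the suffix after <G> is empty, so FOLLOW(<G>) ⊇ FOLLOW(<E>) = {q, s, u, w}; in <C>->q s <A> <G>, the suffix after <G> is empty, so FOLLOW(<G>) ⊇ FOLLOW(<C>) = {q, s, u, w}. Thus FOLLOW(<G>) = {q, s, u, w}.
FOLLOW(<A>): in <E>-><G> u <A>, the suffix after <A> is empty, so FOLLOW(<A>) ⊇ FOLLOW(<E>) = {q, s, u, w}; in <E>-><A> <S> <A> (occurrence 1), <A> is followed by <S> <A> with FIRST {q, s, u, w}; in <E>-><A> <S> <A> (occurrence 2), the suffix after <A> is empty, so FOLLOW(<A>) ⊇ FOLLOW(<E>) = {q, s, u, w}; in <C>->w q <A>, the suffix after <A> is empty, so FOLLOW(<A>) ⊇ FOLLOW(<C>) = {q, s, u, w}; in <C>->q s <A> <G>, <A> is followed by <G> with FIRST {λ, w}; in <C>->q s <A> <G>, the suffix after <A> is nullable, so FOLLOW(<A>) ⊇ FOLLOW(<C>) = {q, s, u, w}. Thus FOLLOW(<A>) = {q, s, u, w}.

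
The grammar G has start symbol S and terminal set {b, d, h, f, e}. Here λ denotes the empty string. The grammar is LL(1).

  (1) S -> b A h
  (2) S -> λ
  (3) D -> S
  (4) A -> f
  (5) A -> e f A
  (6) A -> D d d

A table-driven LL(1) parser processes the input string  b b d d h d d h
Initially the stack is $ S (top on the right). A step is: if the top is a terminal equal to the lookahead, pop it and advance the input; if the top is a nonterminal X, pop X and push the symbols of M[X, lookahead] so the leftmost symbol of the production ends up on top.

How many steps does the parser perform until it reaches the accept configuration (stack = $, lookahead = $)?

15

step 1: stack=$ S  input=b b d d h d d h $  — expand S -> b A h
step 2: stack=$ h A b  input=b b d d h d d h $  — match b
step 3: stack=$ h A  input=b d d h d d h $  — expand A -> D d d
step 4: stack=$ h d d D  input=b d d h d d h $  — expand D -> S
step 5: stack=$ h d d S  input=b d d h d d h $  — expand S -> b A h
step 6: stack=$ h d d h A b  input=b d d h d d h $  — match b
step 7: stack=$ h d d h A  input=d d h d d h $  — expand A -> D d d
step 8: stack=$ h d d h d d D  input=d d h d d h $  — expand D -> S
step 9: stack=$ h d d h d d S  input=d d h d d h $  — expand S -> λ
step 10: stack=$ h d d h d d  input=d d h d d h $  — match d
step 11: stack=$ h d d h d  input=d h d d h $  — match d
step 12: stack=$ h d d h  input=h d d h $  — match h
step 13: stack=$ h d d  input=d d h $  — match d
step 14: stack=$ h d  input=d h $  — match d
step 15: stack=$ h  input=h $  — match h
Accept reached after 15 steps.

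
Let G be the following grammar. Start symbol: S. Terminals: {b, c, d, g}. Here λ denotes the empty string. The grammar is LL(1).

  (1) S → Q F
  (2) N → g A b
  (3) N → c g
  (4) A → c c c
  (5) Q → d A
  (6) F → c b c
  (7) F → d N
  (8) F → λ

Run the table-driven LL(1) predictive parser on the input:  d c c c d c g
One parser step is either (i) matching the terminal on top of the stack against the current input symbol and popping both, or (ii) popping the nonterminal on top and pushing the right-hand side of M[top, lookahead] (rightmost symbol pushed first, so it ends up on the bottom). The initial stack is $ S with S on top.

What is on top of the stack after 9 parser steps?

step 1: stack=$ S  input=d c c c d c g $  — expand S → Q F
step 2: stack=$ F Q  input=d c c c d c g $  — expand Q → d A
step 3: stack=$ F A d  input=d c c c d c g $  — match d
step 4: stack=$ F A  input=c c c d c g $  — expand A → c c c
step 5: stack=$ F c c c  input=c c c d c g $  — match c
step 6: stack=$ F c c  input=c c d c g $  — match c
step 7: stack=$ F c  input=c d c g $  — match c
step 8: stack=$ F  input=d c g $  — expand F → d N
step 9: stack=$ N d  input=d c g $  — match d
Stack after step 9: $ N (top = N).

N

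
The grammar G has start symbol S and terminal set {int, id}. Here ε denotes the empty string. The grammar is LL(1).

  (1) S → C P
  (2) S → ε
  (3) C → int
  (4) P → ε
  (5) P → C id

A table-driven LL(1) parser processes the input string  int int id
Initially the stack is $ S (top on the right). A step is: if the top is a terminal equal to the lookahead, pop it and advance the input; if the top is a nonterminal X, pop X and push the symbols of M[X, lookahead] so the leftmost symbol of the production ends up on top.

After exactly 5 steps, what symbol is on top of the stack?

int

     Stack    Input         Action
  1  $ S      int int id $  expand S → C P
  2  $ P C    int int id $  expand C → int
  3  $ P int  int int id $  match int
  4  $ P      int id $      expand P → C id
  5  $ id C   int id $      expand C → int
Stack after step 5: $ id int (top = int).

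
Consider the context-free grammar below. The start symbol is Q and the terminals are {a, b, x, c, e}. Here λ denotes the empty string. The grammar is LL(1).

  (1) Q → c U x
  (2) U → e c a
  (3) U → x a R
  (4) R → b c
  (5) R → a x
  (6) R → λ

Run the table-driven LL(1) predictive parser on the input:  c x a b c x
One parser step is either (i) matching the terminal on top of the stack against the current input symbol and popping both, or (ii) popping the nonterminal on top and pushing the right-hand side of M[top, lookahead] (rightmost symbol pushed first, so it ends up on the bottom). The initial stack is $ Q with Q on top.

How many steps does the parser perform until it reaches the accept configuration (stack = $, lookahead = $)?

     Stack      Input          Action
  1  $ Q        c x a b c x $  expand Q → c U x
  2  $ x U c    c x a b c x $  match c
  3  $ x U      x a b c x $    expand U → x a R
  4  $ x R a x  x a b c x $    match x
  5  $ x R a    a b c x $      match a
  6  $ x R      b c x $        expand R → b c
  7  $ x c b    b c x $        match b
  8  $ x c      c x $          match c
  9  $ x        x $            match x
Accept reached after 9 steps.

9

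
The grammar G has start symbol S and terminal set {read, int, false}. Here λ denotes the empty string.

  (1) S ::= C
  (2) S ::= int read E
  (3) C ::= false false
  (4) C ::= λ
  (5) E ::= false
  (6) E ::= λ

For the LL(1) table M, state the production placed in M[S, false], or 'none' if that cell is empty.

S ::= C

FIRST(C) = {λ, false}
FIRST(E) = {λ, false}
FIRST(S) = {λ, false, int}  (via C)
FOLLOW(S) includes $ since S is the start symbol.
FOLLOW(S): S appears on no right-hand side. Thus FOLLOW(S) = {$}.
For S ::= C: FIRST(C) = {λ, false}, so it goes in M[S, t] for t ∈ {false}; since λ ∈ FIRST, also for every t ∈ FOLLOW(S) = {$}.
For S ::= int read E: FIRST(int read E) = {int}, so it goes in M[S, t] for t ∈ {int}.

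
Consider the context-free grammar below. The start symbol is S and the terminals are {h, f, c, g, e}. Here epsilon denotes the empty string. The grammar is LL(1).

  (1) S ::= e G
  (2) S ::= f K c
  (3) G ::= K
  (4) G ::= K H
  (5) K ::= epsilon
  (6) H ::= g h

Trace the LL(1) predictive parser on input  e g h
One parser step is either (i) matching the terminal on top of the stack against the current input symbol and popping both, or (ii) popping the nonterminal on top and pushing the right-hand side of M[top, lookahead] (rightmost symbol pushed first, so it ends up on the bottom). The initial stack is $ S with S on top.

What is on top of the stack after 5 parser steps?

g

     Stack  Input    Action
  1  $ S    e g h $  expand S ::= e G
  2  $ G e  e g h $  match e
  3  $ G    g h $    expand G ::= K H
  4  $ H K  g h $    expand K ::= epsilon
  5  $ H    g h $    expand H ::= g h
Stack after step 5: $ h g (top = g).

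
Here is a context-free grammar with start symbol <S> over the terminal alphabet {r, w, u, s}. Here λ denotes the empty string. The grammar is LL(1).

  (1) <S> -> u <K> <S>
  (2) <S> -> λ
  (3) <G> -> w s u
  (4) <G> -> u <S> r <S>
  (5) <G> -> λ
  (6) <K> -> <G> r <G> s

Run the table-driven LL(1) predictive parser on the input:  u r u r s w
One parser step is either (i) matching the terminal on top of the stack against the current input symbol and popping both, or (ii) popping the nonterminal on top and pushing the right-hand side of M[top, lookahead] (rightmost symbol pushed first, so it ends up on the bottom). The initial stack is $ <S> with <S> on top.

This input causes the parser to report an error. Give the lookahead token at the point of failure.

w

      Stack                Input          Action
   1  $ <S>                u r u r s w $  expand <S> -> u <K> <S>
   2  $ <S> <K> u          u r u r s w $  match u
   3  $ <S> <K>            r u r s w $    expand <K> -> <G> r <G> s
   4  $ <S> s <G> r <G>    r u r s w $    expand <G> -> λ
   5  $ <S> s <G> r        r u r s w $    match r
   6  $ <S> s <G>          u r s w $      expand <G> -> u <S> r <S>
   7  $ <S> s <S> r <S> u  u r s w $      match u
   8  $ <S> s <S> r <S>    r s w $        expand <S> -> λ
   9  $ <S> s <S> r        r s w $        match r
  10  $ <S> s <S>          s w $          expand <S> -> λ
  11  $ <S> s              s w $          match s
  12  $ <S>                w $            error: M[<S>, w] is empty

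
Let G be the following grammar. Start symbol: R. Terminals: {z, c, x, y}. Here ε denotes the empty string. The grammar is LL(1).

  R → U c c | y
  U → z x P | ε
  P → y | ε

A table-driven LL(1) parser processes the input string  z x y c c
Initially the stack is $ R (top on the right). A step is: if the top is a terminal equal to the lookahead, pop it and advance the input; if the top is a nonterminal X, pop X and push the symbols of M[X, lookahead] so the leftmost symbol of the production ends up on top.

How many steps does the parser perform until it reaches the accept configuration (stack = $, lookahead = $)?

8

     Stack        Input        Action
  1  $ R          z x y c c $  expand R → U c c
  2  $ c c U      z x y c c $  expand U → z x P
  3  $ c c P x z  z x y c c $  match z
  4  $ c c P x    x y c c $    match x
  5  $ c c P      y c c $      expand P → y
  6  $ c c y      y c c $      match y
  7  $ c c        c c $        match c
  8  $ c          c $          match c
Accept reached after 8 steps.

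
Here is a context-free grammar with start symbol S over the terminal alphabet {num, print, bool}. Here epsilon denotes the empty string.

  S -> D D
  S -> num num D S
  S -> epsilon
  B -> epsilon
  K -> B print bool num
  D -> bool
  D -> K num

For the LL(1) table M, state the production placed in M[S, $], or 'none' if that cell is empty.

S -> epsilon

FIRST(B): from B->epsilon we get {epsilon}. So FIRST(B) = {epsilon}.
FIRST(K): from K->B print bool num we get {print}. So FIRST(K) = {print}.
FIRST(D): from D->bool we get {bool}; from D->K num we get {print}. So FIRST(D) = {bool, print}.
FIRST(S): from S->D D we get {bool, print}; from S->num num D S we get {num}; from S->epsilon we get {epsilon}. So FIRST(S) = {epsilon, bool, num, print}.
FOLLOW(S) includes $ since S is the start symbol.
FOLLOW(S): in S->num num D S, the suffix after S is empty (adds nothing new). Thus FOLLOW(S) = {$}.
For S -> D D: FIRST(D D) = {bool, print}, so it goes in M[S, t] for t ∈ {bool, print}.
For S -> num num D S: FIRST(num num D S) = {num}, so it goes in M[S, t] for t ∈ {num}.
For S -> epsilon: FIRST(epsilon) = {epsilon}, so it goes in M[S, t] for t ∈ {}; since epsilon ∈ FIRST, also for every t ∈ FOLLOW(S) = {$}.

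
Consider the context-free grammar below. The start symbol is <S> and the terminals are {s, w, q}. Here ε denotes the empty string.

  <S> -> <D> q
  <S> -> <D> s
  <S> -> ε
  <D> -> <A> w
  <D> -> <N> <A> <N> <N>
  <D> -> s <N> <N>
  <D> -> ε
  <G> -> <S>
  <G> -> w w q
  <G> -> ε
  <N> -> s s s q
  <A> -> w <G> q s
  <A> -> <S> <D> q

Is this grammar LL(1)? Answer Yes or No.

FIRST(<S>) = {ε, q, s, w}
FIRST(<D>) = {ε, q, s, w}
FIRST(<G>) = {ε, q, s, w}
FIRST(<N>) = {s}
FIRST(<A>) = {q, s, w}
FOLLOW(<S>) = {$, q, s, w}
FOLLOW(<D>) = {q, s}
FOLLOW(<G>) = {q}
FOLLOW(<N>) = {q, s, w}
FOLLOW(<A>) = {s, w}
Cell M[<A>, w] receives both <A> -> w <G> q s and <A> -> <S> <D> q — the grammar is not LL(1).

No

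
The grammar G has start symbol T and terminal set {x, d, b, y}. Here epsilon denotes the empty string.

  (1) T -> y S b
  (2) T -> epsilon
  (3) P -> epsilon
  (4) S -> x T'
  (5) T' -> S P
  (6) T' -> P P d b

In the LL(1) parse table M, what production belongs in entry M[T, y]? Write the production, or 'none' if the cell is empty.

FIRST(T) = {epsilon, y}
FIRST(P) = {epsilon}
FIRST(S) = {x}
FIRST(T') = {d, x}  (via S P, P P d b)
FOLLOW(T) includes $ since T is the start symbol.
FOLLOW(T): T appears on no right-hand side. Thus FOLLOW(T) = {$}.
For T -> y S b: FIRST(y S b) = {y}, so it goes in M[T, t] for t ∈ {y}.
For T -> epsilon: FIRST(epsilon) = {epsilon}, so it goes in M[T, t] for t ∈ {}; since epsilon ∈ FIRST, also for every t ∈ FOLLOW(T) = {$}.

T -> y S b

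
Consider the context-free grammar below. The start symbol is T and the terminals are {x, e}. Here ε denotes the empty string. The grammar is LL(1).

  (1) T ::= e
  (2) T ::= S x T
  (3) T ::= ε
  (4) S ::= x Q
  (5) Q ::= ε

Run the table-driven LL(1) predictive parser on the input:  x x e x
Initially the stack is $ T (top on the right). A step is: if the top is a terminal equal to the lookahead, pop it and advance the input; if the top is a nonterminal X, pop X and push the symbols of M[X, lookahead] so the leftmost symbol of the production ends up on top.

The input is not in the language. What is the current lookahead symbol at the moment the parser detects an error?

step 1: stack=$ T  input=x x e x $  — expand T ::= S x T
step 2: stack=$ T x S  input=x x e x $  — expand S ::= x Q
step 3: stack=$ T x Q x  input=x x e x $  — match x
step 4: stack=$ T x Q  input=x e x $  — expand Q ::= ε
step 5: stack=$ T x  input=x e x $  — match x
step 6: stack=$ T  input=e x $  — expand T ::= e
step 7: stack=$ e  input=e x $  — match e
step 8: stack=$  input=x $  — error: stack empty but input remains

x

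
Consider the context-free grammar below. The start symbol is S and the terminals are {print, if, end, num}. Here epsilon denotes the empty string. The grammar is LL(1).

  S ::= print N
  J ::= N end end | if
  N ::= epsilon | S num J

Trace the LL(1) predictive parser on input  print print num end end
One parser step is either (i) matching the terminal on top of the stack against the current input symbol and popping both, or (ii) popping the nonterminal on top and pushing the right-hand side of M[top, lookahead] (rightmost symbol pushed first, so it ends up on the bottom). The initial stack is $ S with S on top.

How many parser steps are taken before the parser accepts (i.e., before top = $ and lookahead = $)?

step 1: stack=$ S  input=print print num end end $  — expand S ::= print N
step 2: stack=$ N print  input=print print num end end $  — match print
step 3: stack=$ N  input=print num end end $  — expand N ::= S num J
step 4: stack=$ J num S  input=print num end end $  — expand S ::= print N
step 5: stack=$ J num N print  input=print num end end $  — match print
step 6: stack=$ J num N  input=num end end $  — expand N ::= epsilon
step 7: stack=$ J num  input=num end end $  — match num
step 8: stack=$ J  input=end end $  — expand J ::= N end end
step 9: stack=$ end end N  input=end end $  — expand N ::= epsilon
step 10: stack=$ end end  input=end end $  — match end
step 11: stack=$ end  input=end $  — match end
Accept reached after 11 steps.

11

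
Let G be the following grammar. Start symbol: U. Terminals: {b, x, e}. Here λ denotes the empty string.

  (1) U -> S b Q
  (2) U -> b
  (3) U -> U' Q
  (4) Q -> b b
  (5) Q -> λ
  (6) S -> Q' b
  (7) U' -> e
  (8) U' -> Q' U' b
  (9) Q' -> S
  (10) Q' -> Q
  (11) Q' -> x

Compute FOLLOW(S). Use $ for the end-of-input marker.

FIRST(Q) = {λ, b}
FIRST(U) = {b, e, x}  (via S b Q, U' Q)
FIRST(S) = {b, x}  (via Q' b)
FIRST(Q') = {λ, b, x}  (via S, Q)
FIRST(U') = {b, e, x}  (via Q' U' b)
FOLLOW(U) includes $ since U is the start symbol.
FOLLOW(U): U appears on no right-hand side. Thus FOLLOW(U) = {$}.
FOLLOW(U'): in U->U' Q, U' is followed by Q with FIRST {λ, b}; in U->U' Q, the suffix after U' is nullable, so FOLLOW(U') ⊇ FOLLOW(U) = {$}; in U'->Q' U' b, U' is followed by b with FIRST {b}. Thus FOLLOW(U') = {$, b}.
FOLLOW(Q'): in S->Q' b, Q' is followed by b with FIRST {b}; in U'->Q' U' b, Q' is followed by U' b with FIRST {b, e, x}. Thus FOLLOW(Q') = {b, e, x}.
FOLLOW(Q): in U->S b Q, the suffix after Q is empty, so FOLLOW(Q) ⊇ FOLLOW(U) = {$}; in U->U' Q, the suffix after Q is empty, so FOLLOW(Q) ⊇ FOLLOW(U) = {$}; in Q'->Q, the suffix after Q is empty, so FOLLOW(Q) ⊇ FOLLOW(Q') = {b, e, x}. Thus FOLLOW(Q) = {$, b, e, x}.
FOLLOW(S): in U->S b Q, S is followed by b Q with FIRST {b}; in Q'->S, the suffix after S is empty, so FOLLOW(S) ⊇ FOLLOW(Q') = {b, e, x}. Thus FOLLOW(S) = {b, e, x}.

{b, e, x}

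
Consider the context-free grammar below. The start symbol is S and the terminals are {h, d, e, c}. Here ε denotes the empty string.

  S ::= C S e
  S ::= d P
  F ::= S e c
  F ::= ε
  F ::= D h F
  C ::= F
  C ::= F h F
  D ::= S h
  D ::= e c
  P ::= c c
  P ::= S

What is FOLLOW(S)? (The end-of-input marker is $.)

{$, e, h}

FIRST(S) = {d, e, h}  (via C S e)
FIRST(D) = {d, e, h}  (via S h)
FIRST(P) = {c, d, e, h}  (via S)
FIRST(F) = {ε, d, e, h}  (via S e c, D h F)
FIRST(C) = {ε, d, e, h}  (via F, F h F)
FOLLOW(S) includes $ since S is the start symbol.
FOLLOW(C): in S::=C S e, C is followed by S e with FIRST {d, e, h}. Thus FOLLOW(C) = {d, e, h}.
FOLLOW(F): in F::=D h F, the suffix after F is empty (adds nothing new); in C::=F, the suffix after F is empty, so FOLLOW(F) ⊇ FOLLOW(C) = {d, e, h}; in C::=F h F (occurrence 1), F is followed by h F with FIRST {h}; in C::=F h F (occurrence 2), the suffix after F is empty, so FOLLOW(F) ⊇ FOLLOW(C) = {d, e, h}. Thus FOLLOW(F) = {d, e, h}.
FOLLOW(D): in F::=D h F, D is followed by h F with FIRST {h}. Thus FOLLOW(D) = {h}.
FOLLOW(S): in S::=C S e, S is followed by e with FIRST {e}; in F::=S e c, S is followed by e c with FIRST {e}; in D::=S h, S is followed by h with FIRST {h}; in P::=S, the suffix after S is empty, so FOLLOW(S) ⊇ FOLLOW(P) = {$, e, h}. Thus FOLLOW(S) = {$, e, h}.
FOLLOW(P): in S::=d P, the suffix after P is empty, so FOLLOW(P) ⊇ FOLLOW(S) = {$, e, h}. Thus FOLLOW(P) = {$, e, h}.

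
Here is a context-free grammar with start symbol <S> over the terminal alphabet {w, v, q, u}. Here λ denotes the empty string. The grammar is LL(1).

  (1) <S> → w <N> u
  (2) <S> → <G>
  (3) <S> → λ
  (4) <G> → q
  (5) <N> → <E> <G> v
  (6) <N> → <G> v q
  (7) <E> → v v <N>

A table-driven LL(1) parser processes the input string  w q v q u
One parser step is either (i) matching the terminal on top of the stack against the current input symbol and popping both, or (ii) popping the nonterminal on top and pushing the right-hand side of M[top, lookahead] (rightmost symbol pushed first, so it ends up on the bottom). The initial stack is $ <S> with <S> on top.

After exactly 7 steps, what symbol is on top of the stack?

u

step 1: stack=$ <S>  input=w q v q u $  — expand <S> → w <N> u
step 2: stack=$ u <N> w  input=w q v q u $  — match w
step 3: stack=$ u <N>  input=q v q u $  — expand <N> → <G> v q
step 4: stack=$ u q v <G>  input=q v q u $  — expand <G> → q
step 5: stack=$ u q v q  input=q v q u $  — match q
step 6: stack=$ u q v  input=v q u $  — match v
step 7: stack=$ u q  input=q u $  — match q
Stack after step 7: $ u (top = u).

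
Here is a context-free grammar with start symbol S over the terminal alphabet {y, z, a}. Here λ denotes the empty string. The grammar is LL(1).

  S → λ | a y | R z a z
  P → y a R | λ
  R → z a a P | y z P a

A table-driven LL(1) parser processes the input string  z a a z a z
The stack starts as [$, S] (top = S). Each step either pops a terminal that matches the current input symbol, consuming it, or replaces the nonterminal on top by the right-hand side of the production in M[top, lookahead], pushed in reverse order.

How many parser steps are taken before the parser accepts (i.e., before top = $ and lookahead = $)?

step 1: stack=$ S  input=z a a z a z $  — expand S → R z a z
step 2: stack=$ z a z R  input=z a a z a z $  — expand R → z a a P
step 3: stack=$ z a z P a a z  input=z a a z a z $  — match z
step 4: stack=$ z a z P a a  input=a a z a z $  — match a
step 5: stack=$ z a z P a  input=a z a z $  — match a
step 6: stack=$ z a z P  input=z a z $  — expand P → λ
step 7: stack=$ z a z  input=z a z $  — match z
step 8: stack=$ z a  input=a z $  — match a
step 9: stack=$ z  input=z $  — match z
Accept reached after 9 steps.

9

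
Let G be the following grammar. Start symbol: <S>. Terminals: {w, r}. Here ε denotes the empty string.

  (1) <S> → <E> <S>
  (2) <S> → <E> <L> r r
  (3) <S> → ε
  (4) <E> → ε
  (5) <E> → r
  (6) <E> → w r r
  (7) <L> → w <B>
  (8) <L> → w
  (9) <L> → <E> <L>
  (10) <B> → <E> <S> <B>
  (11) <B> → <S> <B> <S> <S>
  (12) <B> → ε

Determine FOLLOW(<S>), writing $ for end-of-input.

{$, r, w}

FIRST(<E>) = {ε, r, w}
FIRST(<L>) = {r, w}  (via <E> <L>)
FIRST(<S>) = {ε, r, w}  (via <E> <S>, <E> <L> r r)
FIRST(<B>) = {ε, r, w}  (via <E> <S> <B>, <S> <B> <S> <S>)
FOLLOW(<S>) includes $ since <S> is the start symbol.
FOLLOW(<L>): in <S>→<E> <L> r r, <L> is followed by r r with FIRST {r}; in <L>→<E> <L>, the suffix after <L> is empty (adds nothing new). Thus FOLLOW(<L>) = {r}.
FOLLOW(<B>): in <L>→w <B>, the suffix after <B> is empty, so FOLLOW(<B>) ⊇ FOLLOW(<L>) = {r}; in <B>→<E> <S> <B>, the suffix after <B> is empty (adds nothing new); in <B>→<S> <B> <S> <S>, <B> is followed by <S> <S> with FIRST {ε, r, w}; in <B>→<S> <B> <S> <S>, the suffix after <B> is nullable (adds nothing new). Thus FOLLOW(<B>) = {r, w}.
FOLLOW(<S>): in <S>→<E> <S>, the suffix after <S> is empty (adds nothing new); in <B>→<E> <S> <B>, <S> is followed by <B> with FIRST {ε, r, w}; in <B>→<E> <S> <B>, the suffix after <S> is nullable, so FOLLOW(<S>) ⊇ FOLLOW(<B>) = {r, w}; in <B>→<S> <B> <S> <S> (occurrence 1), <S> is followed by <B> <S> <S> with FIRST {ε, r, w}; in <B>→<S> <B> <S> <S> (occurrence 1), the suffix after <S> is nullable, so FOLLOW(<S>) ⊇ FOLLOW(<B>) = {r, w}; in <B>→<S> <B> <S> <S> (occurrence 2), <S> is followed by <S> with FIRST {ε, r, w}; in <B>→<S> <B> <S> <S> (occurrence 2), the suffix after <S> is nullable, so FOLLOW(<S>) ⊇ FOLLOW(<B>) = {r, w}; in <B>→<S> <B> <S> <S> (occurrence 3), the suffix after <S> is empty, so FOLLOW(<S>) ⊇ FOLLOW(<B>) = {r, w}. Thus FOLLOW(<S>) = {$, r, w}.
FOLLOW(<E>): in <S>→<E> <S>, <E> is followed by <S> with FIRST {ε, r, w}; in <S>→<E> <S>, the suffix after <E> is nullable, so FOLLOW(<E>) ⊇ FOLLOW(<S>) = {$, r, w}; in <S>→<E> <L> r r, <E> is followed by <L> r r with FIRST {r, w}; in <L>→<E> <L>, <E> is followed by <L> with FIRST {r, w}; in <B>→<E> <S> <B>, <E> is followed by <S> <B> with FIRST {ε, r, w}; in <B>→<E> <S> <B>, the suffix after <E> is nullable, so FOLLOW(<E>) ⊇ FOLLOW(<B>) = {r, w}. Thus FOLLOW(<E>) = {$, r, w}.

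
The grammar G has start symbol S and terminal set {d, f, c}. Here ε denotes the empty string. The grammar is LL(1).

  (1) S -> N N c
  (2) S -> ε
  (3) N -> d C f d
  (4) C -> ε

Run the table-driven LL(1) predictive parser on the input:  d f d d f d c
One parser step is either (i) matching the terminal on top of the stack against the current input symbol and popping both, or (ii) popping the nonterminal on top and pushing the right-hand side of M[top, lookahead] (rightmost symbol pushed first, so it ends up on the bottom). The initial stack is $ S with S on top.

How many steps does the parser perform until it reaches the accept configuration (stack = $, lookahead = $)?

      Stack          Input            Action
   1  $ S            d f d d f d c $  expand S -> N N c
   2  $ c N N        d f d d f d c $  expand N -> d C f d
   3  $ c N d f C d  d f d d f d c $  match d
   4  $ c N d f C    f d d f d c $    expand C -> ε
   5  $ c N d f      f d d f d c $    match f
   6  $ c N d        d d f d c $      match d
   7  $ c N          d f d c $        expand N -> d C f d
   8  $ c d f C d    d f d c $        match d
   9  $ c d f C      f d c $          expand C -> ε
  10  $ c d f        f d c $          match f
  11  $ c d          d c $            match d
  12  $ c            c $              match c
Accept reached after 12 steps.

12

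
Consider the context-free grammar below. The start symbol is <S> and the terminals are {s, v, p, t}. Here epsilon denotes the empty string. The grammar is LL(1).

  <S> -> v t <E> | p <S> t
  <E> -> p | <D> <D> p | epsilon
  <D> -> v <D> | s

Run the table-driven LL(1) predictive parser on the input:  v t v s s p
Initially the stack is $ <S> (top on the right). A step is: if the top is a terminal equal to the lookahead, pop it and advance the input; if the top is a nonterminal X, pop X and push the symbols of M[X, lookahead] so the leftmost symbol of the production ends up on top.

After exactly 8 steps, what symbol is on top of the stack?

<D>

     Stack          Input          Action
  1  $ <S>          v t v s s p $  expand <S> -> v t <E>
  2  $ <E> t v      v t v s s p $  match v
  3  $ <E> t        t v s s p $    match t
  4  $ <E>          v s s p $      expand <E> -> <D> <D> p
  5  $ p <D> <D>    v s s p $      expand <D> -> v <D>
  6  $ p <D> <D> v  v s s p $      match v
  7  $ p <D> <D>    s s p $        expand <D> -> s
  8  $ p <D> s      s s p $        match s
Stack after step 8: $ p <D> (top = <D>).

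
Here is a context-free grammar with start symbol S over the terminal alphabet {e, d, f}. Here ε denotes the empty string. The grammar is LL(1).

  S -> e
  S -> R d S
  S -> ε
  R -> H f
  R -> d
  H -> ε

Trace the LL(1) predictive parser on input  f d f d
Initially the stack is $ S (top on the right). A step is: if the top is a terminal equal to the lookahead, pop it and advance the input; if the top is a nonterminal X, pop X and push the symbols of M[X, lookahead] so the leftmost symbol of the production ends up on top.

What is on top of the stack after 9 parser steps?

d

     Stack      Input      Action
  1  $ S        f d f d $  expand S -> R d S
  2  $ S d R    f d f d $  expand R -> H f
  3  $ S d f H  f d f d $  expand H -> ε
  4  $ S d f    f d f d $  match f
  5  $ S d      d f d $    match d
  6  $ S        f d $      expand S -> R d S
  7  $ S d R    f d $      expand R -> H f
  8  $ S d f H  f d $      expand H -> ε
  9  $ S d f    f d $      match f
Stack after step 9: $ S d (top = d).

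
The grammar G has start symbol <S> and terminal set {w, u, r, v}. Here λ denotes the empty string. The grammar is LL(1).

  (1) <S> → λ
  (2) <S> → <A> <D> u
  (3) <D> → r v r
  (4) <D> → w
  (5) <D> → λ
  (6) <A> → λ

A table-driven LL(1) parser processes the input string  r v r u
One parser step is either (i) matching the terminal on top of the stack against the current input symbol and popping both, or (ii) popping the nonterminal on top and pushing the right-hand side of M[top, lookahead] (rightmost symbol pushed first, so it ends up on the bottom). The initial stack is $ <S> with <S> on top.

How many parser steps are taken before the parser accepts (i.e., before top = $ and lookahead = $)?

step 1: stack=$ <S>  input=r v r u $  — expand <S> → <A> <D> u
step 2: stack=$ u <D> <A>  input=r v r u $  — expand <A> → λ
step 3: stack=$ u <D>  input=r v r u $  — expand <D> → r v r
step 4: stack=$ u r v r  input=r v r u $  — match r
step 5: stack=$ u r v  input=v r u $  — match v
step 6: stack=$ u r  input=r u $  — match r
step 7: stack=$ u  input=u $  — match u
Accept reached after 7 steps.

7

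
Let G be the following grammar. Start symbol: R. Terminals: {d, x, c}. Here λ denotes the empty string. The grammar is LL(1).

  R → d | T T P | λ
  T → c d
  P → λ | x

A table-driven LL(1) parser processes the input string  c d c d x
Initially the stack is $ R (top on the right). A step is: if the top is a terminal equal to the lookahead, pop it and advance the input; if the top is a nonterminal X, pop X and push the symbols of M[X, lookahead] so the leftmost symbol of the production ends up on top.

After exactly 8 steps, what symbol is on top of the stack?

x

step 1: stack=$ R  input=c d c d x $  — expand R → T T P
step 2: stack=$ P T T  input=c d c d x $  — expand T → c d
step 3: stack=$ P T d c  input=c d c d x $  — match c
step 4: stack=$ P T d  input=d c d x $  — match d
step 5: stack=$ P T  input=c d x $  — expand T → c d
step 6: stack=$ P d c  input=c d x $  — match c
step 7: stack=$ P d  input=d x $  — match d
step 8: stack=$ P  input=x $  — expand P → x
Stack after step 8: $ x (top = x).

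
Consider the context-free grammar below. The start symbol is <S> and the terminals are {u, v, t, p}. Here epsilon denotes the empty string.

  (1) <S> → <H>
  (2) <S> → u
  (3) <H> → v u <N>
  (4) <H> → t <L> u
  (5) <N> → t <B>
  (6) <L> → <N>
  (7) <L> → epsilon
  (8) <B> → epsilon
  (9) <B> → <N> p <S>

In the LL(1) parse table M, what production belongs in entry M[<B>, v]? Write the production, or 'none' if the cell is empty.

FIRST(<H>) = {t, v}
FIRST(<N>) = {t}
FIRST(<S>) = {t, u, v}  (via <H>)
FIRST(<L>) = {epsilon, t}  (via <N>)
FIRST(<B>) = {epsilon, t}  (via <N> p <S>)
FOLLOW(<S>) includes $ since <S> is the start symbol.
FOLLOW(<N>): in <H>→v u <N>, the suffix after <N> is empty, so FOLLOW(<N>) ⊇ FOLLOW(<H>) = {$, p, u}; in <L>→<N>, the suffix after <N> is empty, so FOLLOW(<N>) ⊇ FOLLOW(<L>) = {u}; in <B>→<N> p <S>, <N> is followed by p <S> with FIRST {p}. Thus FOLLOW(<N>) = {$, p, u}.
FOLLOW(<B>): in <N>→t <B>, the suffix after <B> is empty, so FOLLOW(<B>) ⊇ FOLLOW(<N>) = {$, p, u}. Thus FOLLOW(<B>) = {$, p, u}.
For <B> → epsilon: FIRST(epsilon) = {epsilon}, so it goes in M[<B>, t] for t ∈ {}; since epsilon ∈ FIRST, also for every t ∈ FOLLOW(<B>) = {$, p, u}.
For <B> → <N> p <S>: FIRST(<N> p <S>) = {t}, so it goes in M[<B>, t] for t ∈ {t}.
None of these place a production in M[<B>, v].

none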